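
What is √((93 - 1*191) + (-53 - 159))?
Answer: I*√310 ≈ 17.607*I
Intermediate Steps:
√((93 - 1*191) + (-53 - 159)) = √((93 - 191) - 212) = √(-98 - 212) = √(-310) = I*√310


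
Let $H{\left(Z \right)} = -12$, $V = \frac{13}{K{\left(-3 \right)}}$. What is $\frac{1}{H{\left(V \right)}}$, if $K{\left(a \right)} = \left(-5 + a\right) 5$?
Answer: $- \frac{1}{12} \approx -0.083333$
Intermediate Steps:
$K{\left(a \right)} = -25 + 5 a$
$V = - \frac{13}{40}$ ($V = \frac{13}{-25 + 5 \left(-3\right)} = \frac{13}{-25 - 15} = \frac{13}{-40} = 13 \left(- \frac{1}{40}\right) = - \frac{13}{40} \approx -0.325$)
$\frac{1}{H{\left(V \right)}} = \frac{1}{-12} = - \frac{1}{12}$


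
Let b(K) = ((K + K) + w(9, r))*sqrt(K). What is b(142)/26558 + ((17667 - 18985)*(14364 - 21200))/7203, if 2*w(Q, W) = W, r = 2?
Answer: 9009848/7203 + 285*sqrt(142)/26558 ≈ 1251.0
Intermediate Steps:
w(Q, W) = W/2
b(K) = sqrt(K)*(1 + 2*K) (b(K) = ((K + K) + (1/2)*2)*sqrt(K) = (2*K + 1)*sqrt(K) = (1 + 2*K)*sqrt(K) = sqrt(K)*(1 + 2*K))
b(142)/26558 + ((17667 - 18985)*(14364 - 21200))/7203 = (sqrt(142)*(1 + 2*142))/26558 + ((17667 - 18985)*(14364 - 21200))/7203 = (sqrt(142)*(1 + 284))*(1/26558) - 1318*(-6836)*(1/7203) = (sqrt(142)*285)*(1/26558) + 9009848*(1/7203) = (285*sqrt(142))*(1/26558) + 9009848/7203 = 285*sqrt(142)/26558 + 9009848/7203 = 9009848/7203 + 285*sqrt(142)/26558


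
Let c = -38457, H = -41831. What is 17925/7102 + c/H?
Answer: 1022942289/297083762 ≈ 3.4433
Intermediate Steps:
17925/7102 + c/H = 17925/7102 - 38457/(-41831) = 17925*(1/7102) - 38457*(-1/41831) = 17925/7102 + 38457/41831 = 1022942289/297083762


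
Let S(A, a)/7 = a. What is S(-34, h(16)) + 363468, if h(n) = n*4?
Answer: 363916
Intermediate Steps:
h(n) = 4*n
S(A, a) = 7*a
S(-34, h(16)) + 363468 = 7*(4*16) + 363468 = 7*64 + 363468 = 448 + 363468 = 363916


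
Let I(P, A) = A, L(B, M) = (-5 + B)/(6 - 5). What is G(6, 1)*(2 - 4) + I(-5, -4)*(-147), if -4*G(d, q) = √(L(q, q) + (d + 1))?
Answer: 588 + √3/2 ≈ 588.87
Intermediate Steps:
L(B, M) = -5 + B (L(B, M) = (-5 + B)/1 = (-5 + B)*1 = -5 + B)
G(d, q) = -√(-4 + d + q)/4 (G(d, q) = -√((-5 + q) + (d + 1))/4 = -√((-5 + q) + (1 + d))/4 = -√(-4 + d + q)/4)
G(6, 1)*(2 - 4) + I(-5, -4)*(-147) = (-√(-4 + 6 + 1)/4)*(2 - 4) - 4*(-147) = -√3/4*(-2) + 588 = √3/2 + 588 = 588 + √3/2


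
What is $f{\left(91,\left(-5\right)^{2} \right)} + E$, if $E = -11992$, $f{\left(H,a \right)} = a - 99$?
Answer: $-12066$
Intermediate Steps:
$f{\left(H,a \right)} = -99 + a$
$f{\left(91,\left(-5\right)^{2} \right)} + E = \left(-99 + \left(-5\right)^{2}\right) - 11992 = \left(-99 + 25\right) - 11992 = -74 - 11992 = -12066$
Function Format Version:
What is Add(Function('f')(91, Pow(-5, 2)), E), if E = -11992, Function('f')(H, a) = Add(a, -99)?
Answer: -12066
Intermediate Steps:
Function('f')(H, a) = Add(-99, a)
Add(Function('f')(91, Pow(-5, 2)), E) = Add(Add(-99, Pow(-5, 2)), -11992) = Add(Add(-99, 25), -11992) = Add(-74, -11992) = -12066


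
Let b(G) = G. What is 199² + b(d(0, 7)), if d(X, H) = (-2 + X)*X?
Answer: 39601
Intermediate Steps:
d(X, H) = X*(-2 + X)
199² + b(d(0, 7)) = 199² + 0*(-2 + 0) = 39601 + 0*(-2) = 39601 + 0 = 39601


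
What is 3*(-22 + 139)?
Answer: 351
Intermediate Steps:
3*(-22 + 139) = 3*117 = 351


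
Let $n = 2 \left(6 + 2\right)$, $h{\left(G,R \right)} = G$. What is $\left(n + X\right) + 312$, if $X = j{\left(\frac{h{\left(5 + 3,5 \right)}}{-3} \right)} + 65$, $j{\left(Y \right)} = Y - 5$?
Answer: $\frac{1156}{3} \approx 385.33$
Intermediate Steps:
$j{\left(Y \right)} = -5 + Y$ ($j{\left(Y \right)} = Y - 5 = -5 + Y$)
$n = 16$ ($n = 2 \cdot 8 = 16$)
$X = \frac{172}{3}$ ($X = \left(-5 + \frac{5 + 3}{-3}\right) + 65 = \left(-5 + 8 \left(- \frac{1}{3}\right)\right) + 65 = \left(-5 - \frac{8}{3}\right) + 65 = - \frac{23}{3} + 65 = \frac{172}{3} \approx 57.333$)
$\left(n + X\right) + 312 = \left(16 + \frac{172}{3}\right) + 312 = \frac{220}{3} + 312 = \frac{1156}{3}$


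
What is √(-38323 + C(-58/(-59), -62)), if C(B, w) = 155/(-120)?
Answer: I*√5518698/12 ≈ 195.77*I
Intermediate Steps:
C(B, w) = -31/24 (C(B, w) = 155*(-1/120) = -31/24)
√(-38323 + C(-58/(-59), -62)) = √(-38323 - 31/24) = √(-919783/24) = I*√5518698/12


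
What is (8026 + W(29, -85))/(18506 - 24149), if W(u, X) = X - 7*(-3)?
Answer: -2654/1881 ≈ -1.4110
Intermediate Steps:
W(u, X) = 21 + X (W(u, X) = X + 21 = 21 + X)
(8026 + W(29, -85))/(18506 - 24149) = (8026 + (21 - 85))/(18506 - 24149) = (8026 - 64)/(-5643) = 7962*(-1/5643) = -2654/1881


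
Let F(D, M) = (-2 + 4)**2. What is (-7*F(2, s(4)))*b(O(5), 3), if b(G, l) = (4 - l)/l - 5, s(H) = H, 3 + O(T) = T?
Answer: 392/3 ≈ 130.67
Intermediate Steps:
O(T) = -3 + T
F(D, M) = 4 (F(D, M) = 2**2 = 4)
b(G, l) = -5 + (4 - l)/l (b(G, l) = (4 - l)/l - 5 = -5 + (4 - l)/l)
(-7*F(2, s(4)))*b(O(5), 3) = (-7*4)*(-6 + 4/3) = -28*(-6 + 4*(1/3)) = -28*(-6 + 4/3) = -28*(-14/3) = 392/3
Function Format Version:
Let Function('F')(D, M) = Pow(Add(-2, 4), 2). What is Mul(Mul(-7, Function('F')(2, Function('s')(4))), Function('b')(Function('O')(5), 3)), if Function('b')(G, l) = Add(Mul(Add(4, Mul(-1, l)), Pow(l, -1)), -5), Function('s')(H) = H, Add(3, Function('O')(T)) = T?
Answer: Rational(392, 3) ≈ 130.67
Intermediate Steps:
Function('O')(T) = Add(-3, T)
Function('F')(D, M) = 4 (Function('F')(D, M) = Pow(2, 2) = 4)
Function('b')(G, l) = Add(-5, Mul(Pow(l, -1), Add(4, Mul(-1, l)))) (Function('b')(G, l) = Add(Mul(Pow(l, -1), Add(4, Mul(-1, l))), -5) = Add(-5, Mul(Pow(l, -1), Add(4, Mul(-1, l)))))
Mul(Mul(-7, Function('F')(2, Function('s')(4))), Function('b')(Function('O')(5), 3)) = Mul(Mul(-7, 4), Add(-6, Mul(4, Pow(3, -1)))) = Mul(-28, Add(-6, Mul(4, Rational(1, 3)))) = Mul(-28, Add(-6, Rational(4, 3))) = Mul(-28, Rational(-14, 3)) = Rational(392, 3)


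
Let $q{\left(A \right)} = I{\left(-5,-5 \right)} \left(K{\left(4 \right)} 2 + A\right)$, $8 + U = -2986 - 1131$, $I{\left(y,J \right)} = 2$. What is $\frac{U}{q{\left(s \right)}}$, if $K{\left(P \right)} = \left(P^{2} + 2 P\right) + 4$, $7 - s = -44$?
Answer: $- \frac{4125}{214} \approx -19.276$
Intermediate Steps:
$s = 51$ ($s = 7 - -44 = 7 + 44 = 51$)
$K{\left(P \right)} = 4 + P^{2} + 2 P$
$U = -4125$ ($U = -8 - 4117 = -4125$)
$q{\left(A \right)} = 112 + 2 A$ ($q{\left(A \right)} = 2 \left(\left(4 + 4^{2} + 2 \cdot 4\right) 2 + A\right) = 2 \left(\left(4 + 16 + 8\right) 2 + A\right) = 2 \left(28 \cdot 2 + A\right) = 2 \left(56 + A\right) = 112 + 2 A$)
$\frac{U}{q{\left(s \right)}} = - \frac{4125}{112 + 2 \cdot 51} = - \frac{4125}{112 + 102} = - \frac{4125}{214}$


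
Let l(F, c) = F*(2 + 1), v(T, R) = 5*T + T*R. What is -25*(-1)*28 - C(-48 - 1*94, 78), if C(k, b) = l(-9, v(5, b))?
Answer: 727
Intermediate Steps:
v(T, R) = 5*T + R*T
l(F, c) = 3*F (l(F, c) = F*3 = 3*F)
C(k, b) = -27 (C(k, b) = 3*(-9) = -27)
-25*(-1)*28 - C(-48 - 1*94, 78) = -25*(-1)*28 - 1*(-27) = 25*28 + 27 = 700 + 27 = 727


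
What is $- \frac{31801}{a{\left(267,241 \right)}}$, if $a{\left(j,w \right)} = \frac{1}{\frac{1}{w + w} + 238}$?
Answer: $- \frac{3648115317}{482} \approx -7.5687 \cdot 10^{6}$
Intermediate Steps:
$a{\left(j,w \right)} = \frac{1}{238 + \frac{1}{2 w}}$ ($a{\left(j,w \right)} = \frac{1}{\frac{1}{2 w} + 238} = \frac{1}{238 + \frac{1}{2 w}}$)
$- \frac{31801}{a{\left(267,241 \right)}} = - \frac{31801}{2 \cdot 241 \frac{1}{1 + 476 \cdot 241}} = - \frac{31801}{2 \cdot 241 \frac{1}{1 + 114716}} = - \frac{31801}{2 \cdot 241 \cdot \frac{1}{114717}} = - \frac{31801}{\frac{482}{114717}} = \left(-31801\right) \frac{114717}{482} = - \frac{3648115317}{482}$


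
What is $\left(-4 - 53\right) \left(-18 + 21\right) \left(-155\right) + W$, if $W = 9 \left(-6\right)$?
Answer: $26451$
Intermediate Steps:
$W = -54$
$\left(-4 - 53\right) \left(-18 + 21\right) \left(-155\right) + W = \left(-4 - 53\right) \left(-18 + 21\right) \left(-155\right) - 54 = \left(-57\right) 3 \left(-155\right) - 54 = \left(-171\right) \left(-155\right) - 54 = 26505 - 54 = 26451$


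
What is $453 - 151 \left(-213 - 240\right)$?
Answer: $68856$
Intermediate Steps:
$453 - 151 \left(-213 - 240\right) = 453 - -68403 = 453 + 68403 = 68856$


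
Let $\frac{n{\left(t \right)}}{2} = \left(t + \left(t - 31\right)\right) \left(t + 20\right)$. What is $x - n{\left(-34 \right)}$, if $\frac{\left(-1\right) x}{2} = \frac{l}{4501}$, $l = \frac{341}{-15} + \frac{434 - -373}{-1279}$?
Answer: $- \frac{239365974332}{86351685} \approx -2772.0$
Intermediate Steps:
$l = - \frac{448244}{19185}$ ($l = 341 \left(- \frac{1}{15}\right) + \left(434 + 373\right) \left(- \frac{1}{1279}\right) = - \frac{341}{15} + 807 \left(- \frac{1}{1279}\right) = - \frac{341}{15} - \frac{807}{1279} = - \frac{448244}{19185} \approx -23.364$)
$n{\left(t \right)} = 2 \left(-31 + 2 t\right) \left(20 + t\right)$ ($n{\left(t \right)} = 2 \left(t + \left(t - 31\right)\right) \left(t + 20\right) = 2 \left(t + \left(t - 31\right)\right) \left(20 + t\right) = 2 \left(t + \left(-31 + t\right)\right) \left(20 + t\right) = 2 \left(-31 + 2 t\right) \left(20 + t\right)$)
$x = \frac{896488}{86351685}$ ($x = - 2 \left(- \frac{448244}{19185 \cdot 4501}\right) = - 2 \left(\left(- \frac{448244}{19185}\right) \frac{1}{4501}\right) = \left(-2\right) \left(- \frac{448244}{86351685}\right) = \frac{896488}{86351685} \approx 0.010382$)
$x - n{\left(-34 \right)} = \frac{896488}{86351685} - \left(-1240 + 4 \left(-34\right)^{2} + 18 \left(-34\right)\right) = \frac{896488}{86351685} - \left(-1240 + 4 \cdot 1156 - 612\right) = \frac{896488}{86351685} - \left(-1240 + 4624 - 612\right) = \frac{896488}{86351685} - 2772 = - \frac{239365974332}{86351685}$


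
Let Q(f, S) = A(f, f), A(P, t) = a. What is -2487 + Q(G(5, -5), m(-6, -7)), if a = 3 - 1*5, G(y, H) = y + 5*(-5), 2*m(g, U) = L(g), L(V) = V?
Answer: -2489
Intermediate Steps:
m(g, U) = g/2
G(y, H) = -25 + y (G(y, H) = y - 25 = -25 + y)
a = -2 (a = 3 - 5 = -2)
A(P, t) = -2
Q(f, S) = -2
-2487 + Q(G(5, -5), m(-6, -7)) = -2487 - 2 = -2489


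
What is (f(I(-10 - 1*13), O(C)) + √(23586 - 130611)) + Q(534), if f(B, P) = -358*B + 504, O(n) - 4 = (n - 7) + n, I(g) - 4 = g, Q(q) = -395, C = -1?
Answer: 6911 + 5*I*√4281 ≈ 6911.0 + 327.15*I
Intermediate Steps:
I(g) = 4 + g
O(n) = -3 + 2*n (O(n) = 4 + ((n - 7) + n) = 4 + ((-7 + n) + n) = 4 + (-7 + 2*n) = -3 + 2*n)
f(B, P) = 504 - 358*B
(f(I(-10 - 1*13), O(C)) + √(23586 - 130611)) + Q(534) = ((504 - 358*(4 + (-10 - 1*13))) + √(23586 - 130611)) - 395 = ((504 - 358*(4 + (-10 - 13))) + √(-107025)) - 395 = ((504 - 358*(4 - 23)) + 5*I*√4281) - 395 = ((504 - 358*(-19)) + 5*I*√4281) - 395 = ((504 + 6802) + 5*I*√4281) - 395 = (7306 + 5*I*√4281) - 395 = 6911 + 5*I*√4281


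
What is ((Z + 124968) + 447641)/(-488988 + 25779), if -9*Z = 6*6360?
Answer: -568369/463209 ≈ -1.2270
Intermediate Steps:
Z = -4240 (Z = -2*6360/3 = -1/9*38160 = -4240)
((Z + 124968) + 447641)/(-488988 + 25779) = ((-4240 + 124968) + 447641)/(-488988 + 25779) = (120728 + 447641)/(-463209) = 568369*(-1/463209) = -568369/463209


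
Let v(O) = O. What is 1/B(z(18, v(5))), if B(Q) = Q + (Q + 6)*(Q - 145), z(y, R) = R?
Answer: -1/1535 ≈ -0.00065147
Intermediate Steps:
B(Q) = Q + (-145 + Q)*(6 + Q) (B(Q) = Q + (6 + Q)*(-145 + Q) = Q + (-145 + Q)*(6 + Q))
1/B(z(18, v(5))) = 1/(-870 + 5² - 138*5) = 1/(-870 + 25 - 690) = 1/(-1535) = -1/1535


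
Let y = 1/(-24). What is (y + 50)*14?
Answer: 8393/12 ≈ 699.42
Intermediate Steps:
y = -1/24 ≈ -0.041667
(y + 50)*14 = (-1/24 + 50)*14 = (1199/24)*14 = 8393/12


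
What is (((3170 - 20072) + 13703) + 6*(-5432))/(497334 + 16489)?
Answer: -35791/513823 ≈ -0.069656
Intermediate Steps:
(((3170 - 20072) + 13703) + 6*(-5432))/(497334 + 16489) = ((-16902 + 13703) - 32592)/513823 = (-3199 - 32592)*(1/513823) = -35791*1/513823 = -35791/513823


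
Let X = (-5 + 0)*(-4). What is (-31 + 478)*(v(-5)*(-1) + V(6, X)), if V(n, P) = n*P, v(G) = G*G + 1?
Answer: 42018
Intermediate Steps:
v(G) = 1 + G² (v(G) = G² + 1 = 1 + G²)
X = 20 (X = -5*(-4) = 20)
V(n, P) = P*n
(-31 + 478)*(v(-5)*(-1) + V(6, X)) = (-31 + 478)*((1 + (-5)²)*(-1) + 20*6) = 447*((1 + 25)*(-1) + 120) = 447*(26*(-1) + 120) = 447*(-26 + 120) = 447*94 = 42018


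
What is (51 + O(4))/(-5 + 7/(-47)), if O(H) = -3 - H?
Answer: -94/11 ≈ -8.5455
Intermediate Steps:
(51 + O(4))/(-5 + 7/(-47)) = (51 + (-3 - 1*4))/(-5 + 7/(-47)) = (51 + (-3 - 4))/(-5 + 7*(-1/47)) = (51 - 7)/(-5 - 7/47) = 44/(-242/47) = 44*(-47/242) = -94/11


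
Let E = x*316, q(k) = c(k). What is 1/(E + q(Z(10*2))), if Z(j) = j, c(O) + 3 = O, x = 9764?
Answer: 1/3085441 ≈ 3.2410e-7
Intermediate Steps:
c(O) = -3 + O
q(k) = -3 + k
E = 3085424 (E = 9764*316 = 3085424)
1/(E + q(Z(10*2))) = 1/(3085424 + (-3 + 10*2)) = 1/(3085424 + (-3 + 20)) = 1/(3085424 + 17) = 1/3085441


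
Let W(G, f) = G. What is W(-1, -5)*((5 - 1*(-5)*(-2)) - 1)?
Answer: 6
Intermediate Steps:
W(-1, -5)*((5 - 1*(-5)*(-2)) - 1) = -((5 - 1*(-5)*(-2)) - 1) = -((5 + 5*(-2)) - 1) = -((5 - 10) - 1) = -(-5 - 1) = -1*(-6) = 6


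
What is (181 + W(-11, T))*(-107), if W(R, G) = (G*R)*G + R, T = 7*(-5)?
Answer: 1423635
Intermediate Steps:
T = -35
W(R, G) = R + R*G² (W(R, G) = R*G² + R = R + R*G²)
(181 + W(-11, T))*(-107) = (181 - 11*(1 + (-35)²))*(-107) = (181 - 11*(1 + 1225))*(-107) = (181 - 11*1226)*(-107) = (181 - 13486)*(-107) = -13305*(-107) = 1423635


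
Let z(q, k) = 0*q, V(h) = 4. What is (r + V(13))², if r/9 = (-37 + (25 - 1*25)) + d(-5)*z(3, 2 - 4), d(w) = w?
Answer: 108241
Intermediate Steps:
z(q, k) = 0
r = -333 (r = 9*((-37 + (25 - 1*25)) - 5*0) = 9*((-37 + (25 - 25)) + 0) = 9*((-37 + 0) + 0) = 9*(-37 + 0) = 9*(-37) = -333)
(r + V(13))² = (-333 + 4)² = (-329)² = 108241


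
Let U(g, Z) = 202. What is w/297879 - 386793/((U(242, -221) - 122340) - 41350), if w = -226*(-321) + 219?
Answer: 14123746263/5411071328 ≈ 2.6102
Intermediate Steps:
w = 72765 (w = 72546 + 219 = 72765)
w/297879 - 386793/((U(242, -221) - 122340) - 41350) = 72765/297879 - 386793/((202 - 122340) - 41350) = 72765*(1/297879) - 386793/(-122138 - 41350) = 24255/99293 - 386793/(-163488) = 24255/99293 - 386793*(-1/163488) = 24255/99293 + 128931/54496 = 14123746263/5411071328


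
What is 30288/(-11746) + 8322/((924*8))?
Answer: -1501651/1033648 ≈ -1.4528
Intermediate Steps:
30288/(-11746) + 8322/((924*8)) = 30288*(-1/11746) + 8322/7392 = -15144/5873 + 8322*(1/7392) = -15144/5873 + 1387/1232 = -1501651/1033648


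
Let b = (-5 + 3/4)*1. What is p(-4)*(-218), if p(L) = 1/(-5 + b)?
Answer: 872/37 ≈ 23.568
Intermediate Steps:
b = -17/4 (b = (-5 + 3*(1/4))*1 = (-5 + 3/4)*1 = -17/4*1 = -17/4 ≈ -4.2500)
p(L) = -4/37 (p(L) = 1/(-5 - 17/4) = 1/(-37/4) = -4/37)
p(-4)*(-218) = -4/37*(-218) = 872/37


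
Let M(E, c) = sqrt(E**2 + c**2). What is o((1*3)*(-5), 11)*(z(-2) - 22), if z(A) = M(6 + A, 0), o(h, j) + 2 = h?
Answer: 306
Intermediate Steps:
o(h, j) = -2 + h
z(A) = sqrt((6 + A)**2) (z(A) = sqrt((6 + A)**2 + 0**2) = sqrt((6 + A)**2 + 0) = sqrt((6 + A)**2))
o((1*3)*(-5), 11)*(z(-2) - 22) = (-2 + (1*3)*(-5))*(sqrt((6 - 2)**2) - 22) = (-2 + 3*(-5))*(sqrt(4**2) - 22) = (-2 - 15)*(sqrt(16) - 22) = -17*(4 - 22) = -17*(-18) = 306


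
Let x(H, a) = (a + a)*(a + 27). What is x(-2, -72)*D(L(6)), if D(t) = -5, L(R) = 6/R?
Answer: -32400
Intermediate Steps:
x(H, a) = 2*a*(27 + a) (x(H, a) = (2*a)*(27 + a) = 2*a*(27 + a))
x(-2, -72)*D(L(6)) = (2*(-72)*(27 - 72))*(-5) = (2*(-72)*(-45))*(-5) = 6480*(-5) = -32400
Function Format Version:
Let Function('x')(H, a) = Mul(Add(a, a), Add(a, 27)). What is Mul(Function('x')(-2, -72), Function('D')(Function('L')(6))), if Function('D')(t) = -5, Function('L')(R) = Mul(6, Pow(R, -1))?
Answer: -32400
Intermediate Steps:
Function('x')(H, a) = Mul(2, a, Add(27, a)) (Function('x')(H, a) = Mul(Mul(2, a), Add(27, a)) = Mul(2, a, Add(27, a)))
Mul(Function('x')(-2, -72), Function('D')(Function('L')(6))) = Mul(Mul(2, -72, Add(27, -72)), -5) = Mul(Mul(2, -72, -45), -5) = Mul(6480, -5) = -32400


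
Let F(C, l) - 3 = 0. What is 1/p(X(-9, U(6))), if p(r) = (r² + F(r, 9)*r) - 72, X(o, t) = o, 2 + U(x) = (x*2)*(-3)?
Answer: -1/18 ≈ -0.055556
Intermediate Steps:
U(x) = -2 - 6*x (U(x) = -2 + (x*2)*(-3) = -2 + (2*x)*(-3) = -2 - 6*x)
F(C, l) = 3 (F(C, l) = 3 + 0 = 3)
p(r) = -72 + r² + 3*r (p(r) = (r² + 3*r) - 72 = -72 + r² + 3*r)
1/p(X(-9, U(6))) = 1/(-72 + (-9)² + 3*(-9)) = 1/(-72 + 81 - 27) = 1/(-18) = -1/18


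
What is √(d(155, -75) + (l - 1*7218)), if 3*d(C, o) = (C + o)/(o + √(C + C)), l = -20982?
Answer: 2*√(-4758810 + 63450*√310)/(3*√(75 - √310)) ≈ 167.93*I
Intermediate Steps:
d(C, o) = (C + o)/(3*(o + √2*√C)) (d(C, o) = ((C + o)/(o + √(C + C)))/3 = ((C + o)/(o + √(2*C)))/3 = ((C + o)/(o + √2*√C))/3 = (C + o)/(3*(o + √2*√C)))
√(d(155, -75) + (l - 1*7218)) = √((155 - 75)/(3*(-75 + √2*√155)) + (-20982 - 1*7218)) = √((⅓)*80/(-75 + √310) + (-20982 - 7218)) = √(80/(3*(-75 + √310)) - 28200) = √(-28200 + 80/(3*(-75 + √310)))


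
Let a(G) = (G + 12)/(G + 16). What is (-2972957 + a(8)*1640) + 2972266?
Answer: 2027/3 ≈ 675.67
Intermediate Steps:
a(G) = (12 + G)/(16 + G)
(-2972957 + a(8)*1640) + 2972266 = (-2972957 + ((12 + 8)/(16 + 8))*1640) + 2972266 = (-2972957 + (20/24)*1640) + 2972266 = (-2972957 + ((1/24)*20)*1640) + 2972266 = (-2972957 + (⅚)*1640) + 2972266 = (-2972957 + 4100/3) + 2972266 = -8914771/3 + 2972266 = 2027/3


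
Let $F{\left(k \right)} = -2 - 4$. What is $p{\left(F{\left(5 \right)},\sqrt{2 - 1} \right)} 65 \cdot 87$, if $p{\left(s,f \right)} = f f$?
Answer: $5655$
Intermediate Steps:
$F{\left(k \right)} = -6$
$p{\left(s,f \right)} = f^{2}$
$p{\left(F{\left(5 \right)},\sqrt{2 - 1} \right)} 65 \cdot 87 = \left(\sqrt{2 - 1}\right)^{2} \cdot 65 \cdot 87 = \left(\sqrt{1}\right)^{2} \cdot 65 \cdot 87 = 1^{2} \cdot 65 \cdot 87 = 1 \cdot 65 \cdot 87 = 65 \cdot 87 = 5655$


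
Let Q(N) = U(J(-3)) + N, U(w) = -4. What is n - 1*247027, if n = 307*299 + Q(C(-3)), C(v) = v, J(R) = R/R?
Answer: -155241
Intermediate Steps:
J(R) = 1
Q(N) = -4 + N
n = 91786 (n = 307*299 + (-4 - 3) = 91793 - 7 = 91786)
n - 1*247027 = 91786 - 1*247027 = 91786 - 247027 = -155241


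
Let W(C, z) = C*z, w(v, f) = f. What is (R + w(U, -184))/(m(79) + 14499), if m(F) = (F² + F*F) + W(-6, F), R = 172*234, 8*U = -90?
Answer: 40064/26507 ≈ 1.5114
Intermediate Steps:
U = -45/4 (U = (⅛)*(-90) = -45/4 ≈ -11.250)
R = 40248
m(F) = -6*F + 2*F² (m(F) = (F² + F*F) - 6*F = (F² + F²) - 6*F = 2*F² - 6*F = -6*F + 2*F²)
(R + w(U, -184))/(m(79) + 14499) = (40248 - 184)/(2*79*(-3 + 79) + 14499) = 40064/(2*79*76 + 14499) = 40064/(12008 + 14499) = 40064/26507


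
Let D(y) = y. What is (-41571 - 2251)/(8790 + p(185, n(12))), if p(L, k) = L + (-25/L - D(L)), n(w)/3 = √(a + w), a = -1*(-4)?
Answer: -1621414/325225 ≈ -4.9855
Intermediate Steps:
a = 4
n(w) = 3*√(4 + w)
p(L, k) = -25/L (p(L, k) = L + (-25/L - L) = L + (-L - 25/L) = -25/L)
(-41571 - 2251)/(8790 + p(185, n(12))) = (-41571 - 2251)/(8790 - 25/185) = -43822/(8790 - 25*1/185) = -43822/(8790 - 5/37) = -43822/325225/37 = -43822*37/325225 = -1621414/325225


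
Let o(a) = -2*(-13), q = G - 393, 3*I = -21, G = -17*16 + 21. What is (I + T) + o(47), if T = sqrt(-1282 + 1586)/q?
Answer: 19 - sqrt(19)/161 ≈ 18.973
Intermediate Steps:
G = -251 (G = -272 + 21 = -251)
I = -7 (I = (1/3)*(-21) = -7)
q = -644 (q = -251 - 393 = -644)
o(a) = 26
T = -sqrt(19)/161 (T = sqrt(-1282 + 1586)/(-644) = sqrt(304)*(-1/644) = (4*sqrt(19))*(-1/644) = -sqrt(19)/161 ≈ -0.027074)
(I + T) + o(47) = (-7 - sqrt(19)/161) + 26 = 19 - sqrt(19)/161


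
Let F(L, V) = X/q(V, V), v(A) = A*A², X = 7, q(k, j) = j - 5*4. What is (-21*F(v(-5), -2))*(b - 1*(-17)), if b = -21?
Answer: -294/11 ≈ -26.727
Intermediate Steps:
q(k, j) = -20 + j (q(k, j) = j - 20 = -20 + j)
v(A) = A³
F(L, V) = 7/(-20 + V)
(-21*F(v(-5), -2))*(b - 1*(-17)) = (-147/(-20 - 2))*(-21 - 1*(-17)) = (-147/(-22))*(-21 + 17) = -147*(-1)/22*(-4) = -21*(-7/22)*(-4) = (147/22)*(-4) = -294/11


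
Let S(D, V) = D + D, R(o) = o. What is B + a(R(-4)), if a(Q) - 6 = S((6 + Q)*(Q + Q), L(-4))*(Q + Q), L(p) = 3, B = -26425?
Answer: -26163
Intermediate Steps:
S(D, V) = 2*D
a(Q) = 6 + 8*Q²*(6 + Q) (a(Q) = 6 + (2*((6 + Q)*(Q + Q)))*(Q + Q) = 6 + (2*((6 + Q)*(2*Q)))*(2*Q) = 6 + (2*(2*Q*(6 + Q)))*(2*Q) = 6 + (4*Q*(6 + Q))*(2*Q) = 6 + 8*Q²*(6 + Q))
B + a(R(-4)) = -26425 + (6 + 8*(-4)²*(6 - 4)) = -26425 + (6 + 8*16*2) = -26425 + (6 + 256) = -26425 + 262 = -26163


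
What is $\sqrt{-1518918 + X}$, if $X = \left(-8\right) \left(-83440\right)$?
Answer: $i \sqrt{851398} \approx 922.71 i$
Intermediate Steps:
$X = 667520$
$\sqrt{-1518918 + X} = \sqrt{-1518918 + 667520} = \sqrt{-851398} = i \sqrt{851398}$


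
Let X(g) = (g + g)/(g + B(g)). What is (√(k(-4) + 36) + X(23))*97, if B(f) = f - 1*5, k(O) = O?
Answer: 4462/41 + 388*√2 ≈ 657.54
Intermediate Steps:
B(f) = -5 + f (B(f) = f - 5 = -5 + f)
X(g) = 2*g/(-5 + 2*g) (X(g) = (g + g)/(g + (-5 + g)) = (2*g)/(-5 + 2*g) = 2*g/(-5 + 2*g))
(√(k(-4) + 36) + X(23))*97 = (√(-4 + 36) + 2*23/(-5 + 2*23))*97 = (√32 + 2*23/(-5 + 46))*97 = (4*√2 + 2*23/41)*97 = (4*√2 + 2*23*(1/41))*97 = (4*√2 + 46/41)*97 = (46/41 + 4*√2)*97 = 4462/41 + 388*√2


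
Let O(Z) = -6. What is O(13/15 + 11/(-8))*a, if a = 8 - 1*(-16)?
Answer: -144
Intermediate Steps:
a = 24 (a = 8 + 16 = 24)
O(13/15 + 11/(-8))*a = -6*24 = -144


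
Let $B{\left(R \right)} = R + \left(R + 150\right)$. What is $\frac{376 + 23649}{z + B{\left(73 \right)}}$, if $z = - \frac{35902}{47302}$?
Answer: $\frac{113643055}{1396549} \approx 81.374$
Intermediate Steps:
$B{\left(R \right)} = 150 + 2 R$ ($B{\left(R \right)} = R + \left(150 + R\right) = 150 + 2 R$)
$z = - \frac{17951}{23651}$ ($z = \left(-35902\right) \frac{1}{47302} = - \frac{17951}{23651} \approx -0.759$)
$\frac{376 + 23649}{z + B{\left(73 \right)}} = \frac{376 + 23649}{- \frac{17951}{23651} + \left(150 + 2 \cdot 73\right)} = \frac{24025}{- \frac{17951}{23651} + \left(150 + 146\right)} = \frac{24025}{- \frac{17951}{23651} + 296} = \frac{24025}{\frac{6982745}{23651}} = 24025 \cdot \frac{23651}{6982745} = \frac{113643055}{1396549}$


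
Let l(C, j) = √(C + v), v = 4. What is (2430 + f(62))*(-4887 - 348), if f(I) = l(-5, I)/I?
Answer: -12721050 - 5235*I/62 ≈ -1.2721e+7 - 84.435*I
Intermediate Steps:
l(C, j) = √(4 + C) (l(C, j) = √(C + 4) = √(4 + C))
f(I) = I/I (f(I) = √(4 - 5)/I = √(-1)/I = I/I)
(2430 + f(62))*(-4887 - 348) = (2430 + I/62)*(-4887 - 348) = (2430 + I*(1/62))*(-5235) = (2430 + I/62)*(-5235) = -12721050 - 5235*I/62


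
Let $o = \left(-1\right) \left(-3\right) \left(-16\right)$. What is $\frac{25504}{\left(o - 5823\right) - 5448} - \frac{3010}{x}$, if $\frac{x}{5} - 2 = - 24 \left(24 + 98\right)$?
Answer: $- \frac{440329}{215061} \approx -2.0475$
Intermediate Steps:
$o = -48$ ($o = 3 \left(-16\right) = -48$)
$x = -14630$ ($x = 10 + 5 \left(- 24 \left(24 + 98\right)\right) = 10 + 5 \left(\left(-24\right) 122\right) = 10 + 5 \left(-2928\right) = 10 - 14640 = -14630$)
$\frac{25504}{\left(o - 5823\right) - 5448} - \frac{3010}{x} = \frac{25504}{\left(-48 - 5823\right) - 5448} - \frac{3010}{-14630} = \frac{25504}{-5871 - 5448} - - \frac{43}{209} = \frac{25504}{-11319} + \frac{43}{209} = 25504 \left(- \frac{1}{11319}\right) + \frac{43}{209} = - \frac{25504}{11319} + \frac{43}{209} = - \frac{440329}{215061}$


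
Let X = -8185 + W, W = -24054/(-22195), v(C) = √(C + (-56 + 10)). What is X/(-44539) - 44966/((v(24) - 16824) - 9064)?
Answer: 57839885156702533/30114103907688065 + 22483*I*√22/335094283 ≈ 1.9207 + 0.0003147*I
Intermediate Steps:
v(C) = √(-46 + C) (v(C) = √(C - 46) = √(-46 + C))
W = 24054/22195 (W = -24054*(-1/22195) = 24054/22195 ≈ 1.0838)
X = -181642021/22195 (X = -8185 + 24054/22195 = -181642021/22195 ≈ -8183.9)
X/(-44539) - 44966/((v(24) - 16824) - 9064) = -181642021/22195/(-44539) - 44966/((√(-46 + 24) - 16824) - 9064) = -181642021/22195*(-1/44539) - 44966/((√(-22) - 16824) - 9064) = 16512911/89867555 - 44966/((I*√22 - 16824) - 9064) = 16512911/89867555 - 44966/((-16824 + I*√22) - 9064) = 16512911/89867555 - 44966/(-25888 + I*√22)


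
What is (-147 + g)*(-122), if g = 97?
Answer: 6100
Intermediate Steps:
(-147 + g)*(-122) = (-147 + 97)*(-122) = -50*(-122) = 6100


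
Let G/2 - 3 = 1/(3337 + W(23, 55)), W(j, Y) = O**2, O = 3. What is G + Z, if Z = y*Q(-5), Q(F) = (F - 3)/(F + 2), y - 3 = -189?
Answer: -819769/1673 ≈ -490.00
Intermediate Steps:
y = -186 (y = 3 - 189 = -186)
W(j, Y) = 9 (W(j, Y) = 3**2 = 9)
G = 10039/1673 (G = 6 + 2/(3337 + 9) = 6 + 2/3346 = 6 + 2*(1/3346) = 6 + 1/1673 = 10039/1673 ≈ 6.0006)
Q(F) = (-3 + F)/(2 + F)
Z = -496 (Z = -186*(-3 - 5)/(2 - 5) = -186*(-8)/(-3) = -(-62)*(-8) = -186*8/3 = -496)
G + Z = 10039/1673 - 496 = -819769/1673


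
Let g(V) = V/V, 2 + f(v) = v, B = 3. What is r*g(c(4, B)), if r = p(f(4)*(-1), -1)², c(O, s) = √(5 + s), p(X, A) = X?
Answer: 4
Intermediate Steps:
f(v) = -2 + v
g(V) = 1
r = 4 (r = ((-2 + 4)*(-1))² = (2*(-1))² = (-2)² = 4)
r*g(c(4, B)) = 4*1 = 4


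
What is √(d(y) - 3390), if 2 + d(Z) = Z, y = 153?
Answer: I*√3239 ≈ 56.912*I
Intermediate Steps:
d(Z) = -2 + Z
√(d(y) - 3390) = √((-2 + 153) - 3390) = √(151 - 3390) = √(-3239) = I*√3239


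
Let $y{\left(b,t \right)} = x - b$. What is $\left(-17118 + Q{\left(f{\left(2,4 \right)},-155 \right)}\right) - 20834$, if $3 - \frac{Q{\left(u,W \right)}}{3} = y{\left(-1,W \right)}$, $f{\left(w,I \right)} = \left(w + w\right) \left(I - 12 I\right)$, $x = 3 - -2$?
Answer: $-37961$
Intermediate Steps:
$x = 5$ ($x = 3 + 2 = 5$)
$f{\left(w,I \right)} = - 22 I w$ ($f{\left(w,I \right)} = 2 w \left(- 11 I\right) = - 22 I w$)
$y{\left(b,t \right)} = 5 - b$
$Q{\left(u,W \right)} = -9$ ($Q{\left(u,W \right)} = 9 - 3 \left(5 - -1\right) = 9 - 3 \left(5 + 1\right) = 9 - 18 = -9$)
$\left(-17118 + Q{\left(f{\left(2,4 \right)},-155 \right)}\right) - 20834 = \left(-17118 - 9\right) - 20834 = -17127 - 20834 = -37961$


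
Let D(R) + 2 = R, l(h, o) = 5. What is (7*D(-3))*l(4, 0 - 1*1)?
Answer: -175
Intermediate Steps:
D(R) = -2 + R
(7*D(-3))*l(4, 0 - 1*1) = (7*(-2 - 3))*5 = (7*(-5))*5 = -35*5 = -175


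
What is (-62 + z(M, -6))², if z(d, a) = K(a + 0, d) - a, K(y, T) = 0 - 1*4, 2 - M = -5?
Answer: 3600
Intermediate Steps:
M = 7 (M = 2 - 1*(-5) = 2 + 5 = 7)
K(y, T) = -4 (K(y, T) = 0 - 4 = -4)
z(d, a) = -4 - a
(-62 + z(M, -6))² = (-62 + (-4 - 1*(-6)))² = (-62 + (-4 + 6))² = (-62 + 2)² = (-60)² = 3600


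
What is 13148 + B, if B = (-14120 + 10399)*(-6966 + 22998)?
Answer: -59641924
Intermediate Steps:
B = -59655072 (B = -3721*16032 = -59655072)
13148 + B = 13148 - 59655072 = -59641924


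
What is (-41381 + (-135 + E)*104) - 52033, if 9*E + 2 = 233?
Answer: -314354/3 ≈ -1.0478e+5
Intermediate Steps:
E = 77/3 (E = -2/9 + (⅑)*233 = -2/9 + 233/9 = 77/3 ≈ 25.667)
(-41381 + (-135 + E)*104) - 52033 = (-41381 + (-135 + 77/3)*104) - 52033 = (-41381 - 328/3*104) - 52033 = (-41381 - 34112/3) - 52033 = -158255/3 - 52033 = -314354/3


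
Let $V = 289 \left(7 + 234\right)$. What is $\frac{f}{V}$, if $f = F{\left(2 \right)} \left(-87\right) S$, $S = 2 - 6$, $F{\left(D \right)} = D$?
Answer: $\frac{696}{69649} \approx 0.009993$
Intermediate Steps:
$S = -4$ ($S = 2 - 6 = -4$)
$f = 696$ ($f = 2 \left(-87\right) \left(-4\right) = \left(-174\right) \left(-4\right) = 696$)
$V = 69649$ ($V = 289 \cdot 241 = 69649$)
$\frac{f}{V} = \frac{696}{69649}$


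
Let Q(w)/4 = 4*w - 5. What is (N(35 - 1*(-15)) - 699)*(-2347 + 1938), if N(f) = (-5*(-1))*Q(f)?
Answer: -1309209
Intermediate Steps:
Q(w) = -20 + 16*w (Q(w) = 4*(4*w - 5) = 4*(-5 + 4*w) = -20 + 16*w)
N(f) = -100 + 80*f (N(f) = (-5*(-1))*(-20 + 16*f) = 5*(-20 + 16*f) = -100 + 80*f)
(N(35 - 1*(-15)) - 699)*(-2347 + 1938) = ((-100 + 80*(35 - 1*(-15))) - 699)*(-2347 + 1938) = ((-100 + 80*(35 + 15)) - 699)*(-409) = ((-100 + 80*50) - 699)*(-409) = ((-100 + 4000) - 699)*(-409) = (3900 - 699)*(-409) = 3201*(-409) = -1309209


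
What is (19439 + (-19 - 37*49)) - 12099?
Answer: 5508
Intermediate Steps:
(19439 + (-19 - 37*49)) - 12099 = (19439 + (-19 - 1813)) - 12099 = (19439 - 1832) - 12099 = 17607 - 12099 = 5508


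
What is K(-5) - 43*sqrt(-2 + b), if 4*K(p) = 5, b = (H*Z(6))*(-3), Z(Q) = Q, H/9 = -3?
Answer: -3779/4 ≈ -944.75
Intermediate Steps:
H = -27 (H = 9*(-3) = -27)
b = 486 (b = -27*6*(-3) = -162*(-3) = 486)
K(p) = 5/4 (K(p) = (1/4)*5 = 5/4)
K(-5) - 43*sqrt(-2 + b) = 5/4 - 43*sqrt(-2 + 486) = 5/4 - 43*sqrt(484) = 5/4 - 43*22 = 5/4 - 946 = -3779/4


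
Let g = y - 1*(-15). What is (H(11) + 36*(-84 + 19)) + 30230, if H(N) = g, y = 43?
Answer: 27948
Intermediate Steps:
g = 58 (g = 43 - 1*(-15) = 43 + 15 = 58)
H(N) = 58
(H(11) + 36*(-84 + 19)) + 30230 = (58 + 36*(-84 + 19)) + 30230 = (58 + 36*(-65)) + 30230 = (58 - 2340) + 30230 = -2282 + 30230 = 27948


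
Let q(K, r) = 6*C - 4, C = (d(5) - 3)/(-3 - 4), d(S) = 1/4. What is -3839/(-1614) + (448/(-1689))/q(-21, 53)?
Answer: 53085547/20899686 ≈ 2.5400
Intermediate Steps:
d(S) = 1/4
C = 11/28 (C = (1/4 - 3)/(-3 - 4) = -11/4/(-7) = -11/4*(-1/7) = 11/28 ≈ 0.39286)
q(K, r) = -23/14 (q(K, r) = 6*(11/28) - 4 = 33/14 - 4 = -23/14)
-3839/(-1614) + (448/(-1689))/q(-21, 53) = -3839/(-1614) + (448/(-1689))/(-23/14) = -3839*(-1/1614) + (448*(-1/1689))*(-14/23) = 3839/1614 - 448/1689*(-14/23) = 3839/1614 + 6272/38847 = 53085547/20899686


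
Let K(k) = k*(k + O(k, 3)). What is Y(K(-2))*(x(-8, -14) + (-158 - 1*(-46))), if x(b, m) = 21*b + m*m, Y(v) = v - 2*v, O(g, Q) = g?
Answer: 672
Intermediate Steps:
K(k) = 2*k² (K(k) = k*(k + k) = k*(2*k) = 2*k²)
Y(v) = -v
x(b, m) = m² + 21*b (x(b, m) = 21*b + m² = m² + 21*b)
Y(K(-2))*(x(-8, -14) + (-158 - 1*(-46))) = (-2*(-2)²)*(((-14)² + 21*(-8)) + (-158 - 1*(-46))) = (-2*4)*((196 - 168) + (-158 + 46)) = (-1*8)*(28 - 112) = -8*(-84) = 672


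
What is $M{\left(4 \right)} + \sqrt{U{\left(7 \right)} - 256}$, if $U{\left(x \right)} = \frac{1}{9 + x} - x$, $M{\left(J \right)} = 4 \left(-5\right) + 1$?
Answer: $-19 + \frac{i \sqrt{4207}}{4} \approx -19.0 + 16.215 i$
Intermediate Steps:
$M{\left(J \right)} = -19$ ($M{\left(J \right)} = -20 + 1 = -19$)
$M{\left(4 \right)} + \sqrt{U{\left(7 \right)} - 256} = -19 + \sqrt{\frac{1 - 7^{2} - 63}{9 + 7} - 256} = -19 + \sqrt{\frac{1 - 49 - 63}{16} - 256} = -19 + \sqrt{\frac{1}{16} \left(-111\right) - 256} = -19 + \sqrt{- \frac{111}{16} - 256} = -19 + \sqrt{- \frac{4207}{16}} = -19 + \frac{i \sqrt{4207}}{4}$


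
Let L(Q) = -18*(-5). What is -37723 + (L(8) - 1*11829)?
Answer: -49462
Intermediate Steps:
L(Q) = 90
-37723 + (L(8) - 1*11829) = -37723 + (90 - 1*11829) = -37723 + (90 - 11829) = -37723 - 11739 = -49462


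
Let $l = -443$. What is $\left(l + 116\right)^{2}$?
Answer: $106929$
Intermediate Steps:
$\left(l + 116\right)^{2} = \left(-443 + 116\right)^{2} = \left(-327\right)^{2} = 106929$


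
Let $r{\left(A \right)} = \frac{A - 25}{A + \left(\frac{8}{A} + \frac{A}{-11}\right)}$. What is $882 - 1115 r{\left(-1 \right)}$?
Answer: $- \frac{116227}{49} \approx -2372.0$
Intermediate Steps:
$r{\left(A \right)} = \frac{-25 + A}{\frac{8}{A} + \frac{10 A}{11}}$ ($r{\left(A \right)} = \frac{-25 + A}{A + \left(\frac{8}{A} + A \left(- \frac{1}{11}\right)\right)} = \frac{-25 + A}{A - \left(- \frac{8}{A} + \frac{A}{11}\right)} = \frac{-25 + A}{\frac{8}{A} + \frac{10 A}{11}}$)
$882 - 1115 r{\left(-1 \right)} = 882 - 1115 \cdot \frac{11}{2} \left(-1\right) \frac{1}{44 + 5 \left(-1\right)^{2}} \left(-25 - 1\right) = 882 - 1115 \cdot \frac{11}{2} \left(-1\right) \frac{1}{44 + 5 \cdot 1} \left(-26\right) = 882 - 1115 \cdot \frac{11}{2} \left(-1\right) \frac{1}{44 + 5} \left(-26\right) = 882 - 1115 \cdot \frac{11}{2} \left(-1\right) \frac{1}{49} \left(-26\right) = 882 - \frac{159445}{49} = - \frac{116227}{49}$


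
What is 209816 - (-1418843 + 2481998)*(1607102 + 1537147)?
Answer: -3342823835779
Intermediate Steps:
209816 - (-1418843 + 2481998)*(1607102 + 1537147) = 209816 - 1063155*3144249 = 209816 - 1*3342824045595 = 209816 - 3342824045595 = -3342823835779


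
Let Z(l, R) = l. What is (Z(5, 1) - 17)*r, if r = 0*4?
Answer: 0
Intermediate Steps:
r = 0
(Z(5, 1) - 17)*r = (5 - 17)*0 = -12*0 = 0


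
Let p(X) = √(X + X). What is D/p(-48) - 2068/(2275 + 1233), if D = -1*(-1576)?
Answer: -517/877 - 197*I*√6/3 ≈ -0.58951 - 160.85*I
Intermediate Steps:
p(X) = √2*√X (p(X) = √(2*X) = √2*√X)
D = 1576
D/p(-48) - 2068/(2275 + 1233) = 1576/((√2*√(-48))) - 2068/(2275 + 1233) = 1576/((√2*(4*I*√3))) - 2068/3508 = 1576/((4*I*√6)) - 2068*1/3508 = 1576*(-I*√6/24) - 517/877 = -197*I*√6/3 - 517/877 = -517/877 - 197*I*√6/3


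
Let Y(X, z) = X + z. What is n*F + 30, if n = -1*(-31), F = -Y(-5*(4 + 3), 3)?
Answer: 1022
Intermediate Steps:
F = 32 (F = -(-5*(4 + 3) + 3) = -(-5*7 + 3) = -(-35 + 3) = -1*(-32) = 32)
n = 31
n*F + 30 = 31*32 + 30 = 992 + 30 = 1022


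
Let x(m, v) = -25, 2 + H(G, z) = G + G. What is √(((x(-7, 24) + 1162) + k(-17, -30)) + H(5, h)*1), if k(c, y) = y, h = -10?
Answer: √1115 ≈ 33.392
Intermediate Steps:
H(G, z) = -2 + 2*G (H(G, z) = -2 + (G + G) = -2 + 2*G)
√(((x(-7, 24) + 1162) + k(-17, -30)) + H(5, h)*1) = √(((-25 + 1162) - 30) + (-2 + 2*5)*1) = √((1137 - 30) + (-2 + 10)*1) = √(1107 + 8*1) = √(1107 + 8) = √1115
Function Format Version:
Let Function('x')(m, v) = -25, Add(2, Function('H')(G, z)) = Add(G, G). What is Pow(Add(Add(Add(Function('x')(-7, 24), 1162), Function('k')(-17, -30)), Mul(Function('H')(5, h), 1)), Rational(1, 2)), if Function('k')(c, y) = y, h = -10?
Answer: Pow(1115, Rational(1, 2)) ≈ 33.392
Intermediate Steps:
Function('H')(G, z) = Add(-2, Mul(2, G)) (Function('H')(G, z) = Add(-2, Add(G, G)) = Add(-2, Mul(2, G)))
Pow(Add(Add(Add(Function('x')(-7, 24), 1162), Function('k')(-17, -30)), Mul(Function('H')(5, h), 1)), Rational(1, 2)) = Pow(Add(Add(Add(-25, 1162), -30), Mul(Add(-2, Mul(2, 5)), 1)), Rational(1, 2)) = Pow(Add(Add(1137, -30), Mul(Add(-2, 10), 1)), Rational(1, 2)) = Pow(Add(1107, Mul(8, 1)), Rational(1, 2)) = Pow(Add(1107, 8), Rational(1, 2)) = Pow(1115, Rational(1, 2))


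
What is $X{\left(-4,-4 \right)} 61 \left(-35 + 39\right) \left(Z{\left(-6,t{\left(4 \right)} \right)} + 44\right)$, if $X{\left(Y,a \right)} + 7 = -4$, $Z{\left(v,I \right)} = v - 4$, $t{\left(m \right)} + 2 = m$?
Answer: $-91256$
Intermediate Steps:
$t{\left(m \right)} = -2 + m$
$Z{\left(v,I \right)} = -4 + v$
$X{\left(Y,a \right)} = -11$ ($X{\left(Y,a \right)} = -7 - 4 = -11$)
$X{\left(-4,-4 \right)} 61 \left(-35 + 39\right) \left(Z{\left(-6,t{\left(4 \right)} \right)} + 44\right) = \left(-11\right) 61 \left(-35 + 39\right) \left(\left(-4 - 6\right) + 44\right) = - 671 \cdot 4 \left(-10 + 44\right) = - 671 \cdot 4 \cdot 34 = \left(-671\right) 136 = -91256$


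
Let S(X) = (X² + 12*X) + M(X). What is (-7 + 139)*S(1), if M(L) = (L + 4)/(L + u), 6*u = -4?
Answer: 3696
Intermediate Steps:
u = -⅔ (u = (⅙)*(-4) = -⅔ ≈ -0.66667)
M(L) = (4 + L)/(-⅔ + L) (M(L) = (L + 4)/(L - ⅔) = (4 + L)/(-⅔ + L))
S(X) = X² + 12*X + 3*(4 + X)/(-2 + 3*X) (S(X) = (X² + 12*X) + 3*(4 + X)/(-2 + 3*X) = X² + 12*X + 3*(4 + X)/(-2 + 3*X))
(-7 + 139)*S(1) = (-7 + 139)*((12 + 3*1 + 1*(-2 + 3*1)*(12 + 1))/(-2 + 3*1)) = 132*((12 + 3 + 1*(-2 + 3)*13)/(-2 + 3)) = 132*((12 + 3 + 1*1*13)/1) = 132*(1*(12 + 3 + 13)) = 132*(1*28) = 132*28 = 3696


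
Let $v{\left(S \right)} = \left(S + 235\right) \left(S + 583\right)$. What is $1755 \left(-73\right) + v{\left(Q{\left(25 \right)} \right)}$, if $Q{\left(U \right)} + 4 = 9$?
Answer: $13005$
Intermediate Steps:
$Q{\left(U \right)} = 5$ ($Q{\left(U \right)} = -4 + 9 = 5$)
$v{\left(S \right)} = \left(235 + S\right) \left(583 + S\right)$
$1755 \left(-73\right) + v{\left(Q{\left(25 \right)} \right)} = 1755 \left(-73\right) + \left(137005 + 5^{2} + 818 \cdot 5\right) = -128115 + \left(137005 + 25 + 4090\right) = -128115 + 141120 = 13005$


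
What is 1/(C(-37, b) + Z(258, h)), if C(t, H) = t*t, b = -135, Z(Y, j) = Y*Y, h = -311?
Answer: 1/67933 ≈ 1.4720e-5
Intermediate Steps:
Z(Y, j) = Y²
C(t, H) = t²
1/(C(-37, b) + Z(258, h)) = 1/((-37)² + 258²) = 1/(1369 + 66564) = 1/67933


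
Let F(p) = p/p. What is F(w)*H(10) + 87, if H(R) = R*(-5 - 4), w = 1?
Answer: -3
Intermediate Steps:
H(R) = -9*R (H(R) = R*(-9) = -9*R)
F(p) = 1
F(w)*H(10) + 87 = 1*(-9*10) + 87 = 1*(-90) + 87 = -90 + 87 = -3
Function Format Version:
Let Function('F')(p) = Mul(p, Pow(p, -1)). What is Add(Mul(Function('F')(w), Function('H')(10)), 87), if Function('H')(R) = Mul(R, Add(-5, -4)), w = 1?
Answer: -3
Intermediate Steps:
Function('H')(R) = Mul(-9, R) (Function('H')(R) = Mul(R, -9) = Mul(-9, R))
Function('F')(p) = 1
Add(Mul(Function('F')(w), Function('H')(10)), 87) = Add(Mul(1, Mul(-9, 10)), 87) = Add(Mul(1, -90), 87) = Add(-90, 87) = -3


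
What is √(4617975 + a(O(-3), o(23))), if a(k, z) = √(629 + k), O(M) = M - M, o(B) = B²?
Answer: √(4617975 + √629) ≈ 2149.0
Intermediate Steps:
O(M) = 0
√(4617975 + a(O(-3), o(23))) = √(4617975 + √(629 + 0)) = √(4617975 + √629)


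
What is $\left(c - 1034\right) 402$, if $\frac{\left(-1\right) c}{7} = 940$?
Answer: $-3060828$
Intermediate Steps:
$c = -6580$ ($c = \left(-7\right) 940 = -6580$)
$\left(c - 1034\right) 402 = \left(-6580 - 1034\right) 402 = \left(-7614\right) 402 = -3060828$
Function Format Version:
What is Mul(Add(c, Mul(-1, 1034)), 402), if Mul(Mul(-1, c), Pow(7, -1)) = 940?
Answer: -3060828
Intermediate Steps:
c = -6580 (c = Mul(-7, 940) = -6580)
Mul(Add(c, Mul(-1, 1034)), 402) = Mul(Add(-6580, Mul(-1, 1034)), 402) = Mul(Add(-6580, -1034), 402) = Mul(-7614, 402) = -3060828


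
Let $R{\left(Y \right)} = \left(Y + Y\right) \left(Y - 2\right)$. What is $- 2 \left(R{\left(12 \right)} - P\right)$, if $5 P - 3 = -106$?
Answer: $- \frac{2606}{5} \approx -521.2$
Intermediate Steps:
$P = - \frac{103}{5}$ ($P = \frac{3}{5} + \frac{1}{5} \left(-106\right) = \frac{3}{5} - \frac{106}{5} = - \frac{103}{5} \approx -20.6$)
$R{\left(Y \right)} = 2 Y \left(-2 + Y\right)$
$- 2 \left(R{\left(12 \right)} - P\right) = - 2 \left(2 \cdot 12 \left(-2 + 12\right) - - \frac{103}{5}\right) = - 2 \left(2 \cdot 12 \cdot 10 + \frac{103}{5}\right) = - 2 \left(240 + \frac{103}{5}\right) = \left(-2\right) \frac{1303}{5} = - \frac{2606}{5}$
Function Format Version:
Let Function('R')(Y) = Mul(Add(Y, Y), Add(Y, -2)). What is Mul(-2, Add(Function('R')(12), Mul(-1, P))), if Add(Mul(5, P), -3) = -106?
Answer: Rational(-2606, 5) ≈ -521.20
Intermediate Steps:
P = Rational(-103, 5) (P = Add(Rational(3, 5), Mul(Rational(1, 5), -106)) = Add(Rational(3, 5), Rational(-106, 5)) = Rational(-103, 5) ≈ -20.600)
Function('R')(Y) = Mul(2, Y, Add(-2, Y)) (Function('R')(Y) = Mul(Mul(2, Y), Add(-2, Y)) = Mul(2, Y, Add(-2, Y)))
Mul(-2, Add(Function('R')(12), Mul(-1, P))) = Mul(-2, Add(Mul(2, 12, Add(-2, 12)), Mul(-1, Rational(-103, 5)))) = Mul(-2, Add(Mul(2, 12, 10), Rational(103, 5))) = Mul(-2, Add(240, Rational(103, 5))) = Mul(-2, Rational(1303, 5)) = Rational(-2606, 5)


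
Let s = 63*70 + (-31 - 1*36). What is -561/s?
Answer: -561/4343 ≈ -0.12917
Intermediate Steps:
s = 4343 (s = 4410 + (-31 - 36) = 4410 - 67 = 4343)
-561/s = -561/4343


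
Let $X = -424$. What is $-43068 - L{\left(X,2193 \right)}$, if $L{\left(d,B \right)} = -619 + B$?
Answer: $-44642$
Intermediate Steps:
$-43068 - L{\left(X,2193 \right)} = -43068 - \left(-619 + 2193\right) = -43068 - 1574 = -44642$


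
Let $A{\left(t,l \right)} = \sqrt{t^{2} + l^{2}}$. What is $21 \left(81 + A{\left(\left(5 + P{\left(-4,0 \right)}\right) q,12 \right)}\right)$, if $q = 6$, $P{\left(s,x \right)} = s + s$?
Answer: $1701 + 126 \sqrt{13} \approx 2155.3$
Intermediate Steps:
$P{\left(s,x \right)} = 2 s$
$A{\left(t,l \right)} = \sqrt{l^{2} + t^{2}}$
$21 \left(81 + A{\left(\left(5 + P{\left(-4,0 \right)}\right) q,12 \right)}\right) = 21 \left(81 + \sqrt{12^{2} + \left(\left(5 + 2 \left(-4\right)\right) 6\right)^{2}}\right) = 21 \left(81 + \sqrt{144 + \left(\left(5 - 8\right) 6\right)^{2}}\right) = 21 \left(81 + \sqrt{144 + \left(\left(-3\right) 6\right)^{2}}\right) = 21 \left(81 + \sqrt{144 + \left(-18\right)^{2}}\right) = 21 \left(81 + \sqrt{144 + 324}\right) = 21 \left(81 + \sqrt{468}\right) = 21 \left(81 + 6 \sqrt{13}\right) = 1701 + 126 \sqrt{13}$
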